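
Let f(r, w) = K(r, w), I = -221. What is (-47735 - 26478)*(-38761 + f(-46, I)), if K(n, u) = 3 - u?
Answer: 2859946381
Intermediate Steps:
f(r, w) = 3 - w
(-47735 - 26478)*(-38761 + f(-46, I)) = (-47735 - 26478)*(-38761 + (3 - 1*(-221))) = -74213*(-38761 + (3 + 221)) = -74213*(-38761 + 224) = -74213*(-38537) = 2859946381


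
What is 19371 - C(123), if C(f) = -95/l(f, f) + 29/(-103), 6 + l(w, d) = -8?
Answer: 27923603/1442 ≈ 19365.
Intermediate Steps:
l(w, d) = -14 (l(w, d) = -6 - 8 = -14)
C(f) = 9379/1442 (C(f) = -95/(-14) + 29/(-103) = -95*(-1/14) + 29*(-1/103) = 95/14 - 29/103 = 9379/1442)
19371 - C(123) = 19371 - 1*9379/1442 = 19371 - 9379/1442 = 27923603/1442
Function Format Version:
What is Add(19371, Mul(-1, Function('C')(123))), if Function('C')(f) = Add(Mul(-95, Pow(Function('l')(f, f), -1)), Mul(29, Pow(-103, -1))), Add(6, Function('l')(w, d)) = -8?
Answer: Rational(27923603, 1442) ≈ 19365.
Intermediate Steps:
Function('l')(w, d) = -14 (Function('l')(w, d) = Add(-6, -8) = -14)
Function('C')(f) = Rational(9379, 1442) (Function('C')(f) = Add(Mul(-95, Pow(-14, -1)), Mul(29, Pow(-103, -1))) = Add(Mul(-95, Rational(-1, 14)), Mul(29, Rational(-1, 103))) = Add(Rational(95, 14), Rational(-29, 103)) = Rational(9379, 1442))
Add(19371, Mul(-1, Function('C')(123))) = Add(19371, Mul(-1, Rational(9379, 1442))) = Add(19371, Rational(-9379, 1442)) = Rational(27923603, 1442)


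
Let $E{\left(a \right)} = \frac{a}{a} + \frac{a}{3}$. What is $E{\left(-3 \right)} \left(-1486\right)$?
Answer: $0$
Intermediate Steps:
$E{\left(a \right)} = 1 + \frac{a}{3}$ ($E{\left(a \right)} = 1 + a \frac{1}{3} = 1 + \frac{a}{3}$)
$E{\left(-3 \right)} \left(-1486\right) = \left(1 + \frac{1}{3} \left(-3\right)\right) \left(-1486\right) = \left(1 - 1\right) \left(-1486\right) = 0 \left(-1486\right) = 0$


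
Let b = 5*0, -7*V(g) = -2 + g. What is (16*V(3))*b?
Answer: 0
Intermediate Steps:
V(g) = 2/7 - g/7 (V(g) = -(-2 + g)/7 = 2/7 - g/7)
b = 0
(16*V(3))*b = (16*(2/7 - 1/7*3))*0 = (16*(2/7 - 3/7))*0 = (16*(-1/7))*0 = -16/7*0 = 0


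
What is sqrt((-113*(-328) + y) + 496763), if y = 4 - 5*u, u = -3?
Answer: sqrt(533846) ≈ 730.65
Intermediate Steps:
y = 19 (y = 4 - 5*(-3) = 4 + 15 = 19)
sqrt((-113*(-328) + y) + 496763) = sqrt((-113*(-328) + 19) + 496763) = sqrt((37064 + 19) + 496763) = sqrt(37083 + 496763) = sqrt(533846)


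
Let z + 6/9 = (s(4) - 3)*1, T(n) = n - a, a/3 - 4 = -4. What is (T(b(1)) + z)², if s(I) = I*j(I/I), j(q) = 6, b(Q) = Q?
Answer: 4096/9 ≈ 455.11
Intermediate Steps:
a = 0 (a = 12 + 3*(-4) = 12 - 12 = 0)
s(I) = 6*I (s(I) = I*6 = 6*I)
T(n) = n (T(n) = n - 1*0 = n + 0 = n)
z = 61/3 (z = -⅔ + (6*4 - 3)*1 = -⅔ + (24 - 3)*1 = -⅔ + 21*1 = -⅔ + 21 = 61/3 ≈ 20.333)
(T(b(1)) + z)² = (1 + 61/3)² = (64/3)² = 4096/9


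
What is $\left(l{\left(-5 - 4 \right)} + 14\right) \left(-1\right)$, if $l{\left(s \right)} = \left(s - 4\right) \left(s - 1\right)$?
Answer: $-144$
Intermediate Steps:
$l{\left(s \right)} = \left(-1 + s\right) \left(-4 + s\right)$ ($l{\left(s \right)} = \left(-4 + s\right) \left(-1 + s\right) = \left(-1 + s\right) \left(-4 + s\right)$)
$\left(l{\left(-5 - 4 \right)} + 14\right) \left(-1\right) = \left(\left(4 + \left(-5 - 4\right)^{2} - 5 \left(-5 - 4\right)\right) + 14\right) \left(-1\right) = \left(\left(4 + \left(-9\right)^{2} - -45\right) + 14\right) \left(-1\right) = \left(\left(4 + 81 + 45\right) + 14\right) \left(-1\right) = \left(130 + 14\right) \left(-1\right) = 144 \left(-1\right) = -144$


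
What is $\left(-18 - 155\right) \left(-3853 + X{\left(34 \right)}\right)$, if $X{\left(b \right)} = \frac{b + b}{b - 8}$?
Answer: $\frac{8659515}{13} \approx 6.6612 \cdot 10^{5}$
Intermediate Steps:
$X{\left(b \right)} = \frac{2 b}{-8 + b}$
$\left(-18 - 155\right) \left(-3853 + X{\left(34 \right)}\right) = \left(-18 - 155\right) \left(-3853 + 2 \cdot 34 \frac{1}{-8 + 34}\right) = \left(-18 - 155\right) \left(-3853 + 2 \cdot 34 \cdot \frac{1}{26}\right) = - 173 \left(-3853 + 2 \cdot 34 \cdot \frac{1}{26}\right) = - 173 \left(-3853 + \frac{34}{13}\right) = \left(-173\right) \left(- \frac{50055}{13}\right) = \frac{8659515}{13}$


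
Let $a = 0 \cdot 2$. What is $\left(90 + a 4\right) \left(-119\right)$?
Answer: $-10710$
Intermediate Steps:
$a = 0$
$\left(90 + a 4\right) \left(-119\right) = \left(90 + 0 \cdot 4\right) \left(-119\right) = \left(90 + 0\right) \left(-119\right) = 90 \left(-119\right) = -10710$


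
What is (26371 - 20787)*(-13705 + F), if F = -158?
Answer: -77410992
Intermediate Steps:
(26371 - 20787)*(-13705 + F) = (26371 - 20787)*(-13705 - 158) = 5584*(-13863) = -77410992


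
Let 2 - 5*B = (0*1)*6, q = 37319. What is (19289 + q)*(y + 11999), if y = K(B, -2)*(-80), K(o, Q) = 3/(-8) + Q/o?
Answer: 703580832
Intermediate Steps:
B = ⅖ (B = ⅖ - 0*1*6/5 = ⅖ - 0*6 = ⅖ - ⅕*0 = ⅖ + 0 = ⅖ ≈ 0.40000)
K(o, Q) = -3/8 + Q/o (K(o, Q) = 3*(-⅛) + Q/o = -3/8 + Q/o)
y = 430 (y = (-3/8 - 2/⅖)*(-80) = (-3/8 - 2*5/2)*(-80) = (-3/8 - 5)*(-80) = -43/8*(-80) = 430)
(19289 + q)*(y + 11999) = (19289 + 37319)*(430 + 11999) = 56608*12429 = 703580832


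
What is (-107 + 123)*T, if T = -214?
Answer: -3424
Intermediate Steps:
(-107 + 123)*T = (-107 + 123)*(-214) = 16*(-214) = -3424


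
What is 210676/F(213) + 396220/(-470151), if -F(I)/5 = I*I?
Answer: -1908384424/1077286905 ≈ -1.7715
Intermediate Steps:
F(I) = -5*I² (F(I) = -5*I*I = -5*I²)
210676/F(213) + 396220/(-470151) = 210676/((-5*213²)) + 396220/(-470151) = 210676/((-5*45369)) + 396220*(-1/470151) = 210676/(-226845) - 36020/42741 = 210676*(-1/226845) - 36020/42741 = -210676/226845 - 36020/42741 = -1908384424/1077286905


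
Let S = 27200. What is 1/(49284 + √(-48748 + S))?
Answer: 12321/607233551 - I*√5387/1214467102 ≈ 2.029e-5 - 6.0435e-8*I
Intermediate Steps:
1/(49284 + √(-48748 + S)) = 1/(49284 + √(-48748 + 27200)) = 1/(49284 + √(-21548)) = 1/(49284 + 2*I*√5387)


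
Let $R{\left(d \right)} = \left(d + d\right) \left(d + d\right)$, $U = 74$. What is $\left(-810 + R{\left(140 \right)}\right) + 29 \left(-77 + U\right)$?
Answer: $77503$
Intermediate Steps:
$R{\left(d \right)} = 4 d^{2}$ ($R{\left(d \right)} = 2 d 2 d = 4 d^{2}$)
$\left(-810 + R{\left(140 \right)}\right) + 29 \left(-77 + U\right) = \left(-810 + 4 \cdot 140^{2}\right) + 29 \left(-77 + 74\right) = \left(-810 + 4 \cdot 19600\right) + 29 \left(-3\right) = \left(-810 + 78400\right) - 87 = 77590 - 87 = 77503$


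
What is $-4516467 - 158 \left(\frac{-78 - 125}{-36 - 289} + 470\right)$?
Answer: $- \frac{1492018349}{325} \approx -4.5908 \cdot 10^{6}$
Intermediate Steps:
$-4516467 - 158 \left(\frac{-78 - 125}{-36 - 289} + 470\right) = -4516467 - 158 \left(- \frac{203}{-325} + 470\right) = -4516467 - 158 \left(\left(-203\right) \left(- \frac{1}{325}\right) + 470\right) = -4516467 - 158 \left(\frac{203}{325} + 470\right) = -4516467 - \frac{24166574}{325} = - \frac{1492018349}{325}$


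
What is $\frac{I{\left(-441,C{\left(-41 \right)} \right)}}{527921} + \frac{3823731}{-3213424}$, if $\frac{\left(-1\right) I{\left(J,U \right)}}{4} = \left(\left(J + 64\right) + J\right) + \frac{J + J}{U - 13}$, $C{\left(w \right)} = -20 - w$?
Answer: $- \frac{2006696449939}{1696434011504} \approx -1.1829$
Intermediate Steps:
$I{\left(J,U \right)} = -256 - 8 J - \frac{8 J}{-13 + U}$ ($I{\left(J,U \right)} = - 4 \left(\left(\left(J + 64\right) + J\right) + \frac{J + J}{U - 13}\right) = - 4 \left(\left(\left(64 + J\right) + J\right) + \frac{2 J}{-13 + U}\right) = - 4 \left(\left(64 + 2 J\right) + \frac{2 J}{-13 + U}\right) = - 4 \left(64 + 2 J + \frac{2 J}{-13 + U}\right) = -256 - 8 J - \frac{8 J}{-13 + U}$)
$\frac{I{\left(-441,C{\left(-41 \right)} \right)}}{527921} + \frac{3823731}{-3213424} = \frac{8 \frac{1}{-13 - -21} \left(416 - 32 \left(-20 - -41\right) + 12 \left(-441\right) - - 441 \left(-20 - -41\right)\right)}{527921} + \frac{3823731}{-3213424} = \frac{8 \left(416 - 32 \left(-20 + 41\right) - 5292 - - 441 \left(-20 + 41\right)\right)}{-13 + \left(-20 + 41\right)} \frac{1}{527921} + 3823731 \left(- \frac{1}{3213424}\right) = \frac{8 \left(416 - 672 - 5292 - \left(-441\right) 21\right)}{-13 + 21} \cdot \frac{1}{527921} - \frac{3823731}{3213424} = \frac{8 \left(416 - 672 - 5292 + 9261\right)}{8} \cdot \frac{1}{527921} - \frac{3823731}{3213424} = 8 \cdot \frac{1}{8} \cdot 3713 \cdot \frac{1}{527921} - \frac{3823731}{3213424} = 3713 \cdot \frac{1}{527921} - \frac{3823731}{3213424} = \frac{3713}{527921} - \frac{3823731}{3213424} = - \frac{2006696449939}{1696434011504}$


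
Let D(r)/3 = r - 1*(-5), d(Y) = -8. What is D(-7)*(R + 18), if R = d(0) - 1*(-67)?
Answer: -462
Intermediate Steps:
R = 59 (R = -8 - 1*(-67) = -8 + 67 = 59)
D(r) = 15 + 3*r (D(r) = 3*(r - 1*(-5)) = 3*(r + 5) = 3*(5 + r) = 15 + 3*r)
D(-7)*(R + 18) = (15 + 3*(-7))*(59 + 18) = (15 - 21)*77 = -6*77 = -462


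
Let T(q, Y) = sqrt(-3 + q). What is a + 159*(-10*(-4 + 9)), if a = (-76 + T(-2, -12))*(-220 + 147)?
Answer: -2402 - 73*I*sqrt(5) ≈ -2402.0 - 163.23*I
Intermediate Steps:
a = 5548 - 73*I*sqrt(5) (a = (-76 + sqrt(-3 - 2))*(-220 + 147) = (-76 + sqrt(-5))*(-73) = (-76 + I*sqrt(5))*(-73) = 5548 - 73*I*sqrt(5) ≈ 5548.0 - 163.23*I)
a + 159*(-10*(-4 + 9)) = (5548 - 73*I*sqrt(5)) + 159*(-10*(-4 + 9)) = (5548 - 73*I*sqrt(5)) + 159*(-10*5) = (5548 - 73*I*sqrt(5)) + 159*(-50) = (5548 - 73*I*sqrt(5)) - 7950 = -2402 - 73*I*sqrt(5)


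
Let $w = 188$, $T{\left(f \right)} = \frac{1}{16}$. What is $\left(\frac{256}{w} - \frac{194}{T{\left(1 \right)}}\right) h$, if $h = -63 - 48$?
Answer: $\frac{16186464}{47} \approx 3.4439 \cdot 10^{5}$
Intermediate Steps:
$T{\left(f \right)} = \frac{1}{16}$
$h = -111$
$\left(\frac{256}{w} - \frac{194}{T{\left(1 \right)}}\right) h = \left(\frac{256}{188} - 194 \frac{1}{\frac{1}{16}}\right) \left(-111\right) = \left(256 \cdot \frac{1}{188} - 3104\right) \left(-111\right) = \left(\frac{64}{47} - 3104\right) \left(-111\right) = \left(- \frac{145824}{47}\right) \left(-111\right) = \frac{16186464}{47}$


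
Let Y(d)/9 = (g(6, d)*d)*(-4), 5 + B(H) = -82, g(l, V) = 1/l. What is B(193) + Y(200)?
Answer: -1287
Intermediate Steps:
B(H) = -87 (B(H) = -5 - 82 = -87)
Y(d) = -6*d (Y(d) = 9*((d/6)*(-4)) = 9*(-2*d/3) = -6*d)
B(193) + Y(200) = -87 - 6*200 = -87 - 1200 = -1287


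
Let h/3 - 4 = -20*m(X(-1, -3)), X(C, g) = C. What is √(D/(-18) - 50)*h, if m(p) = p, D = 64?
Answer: 24*I*√482 ≈ 526.91*I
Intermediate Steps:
h = 72 (h = 12 + 3*(-20*(-1)) = 12 + 3*20 = 12 + 60 = 72)
√(D/(-18) - 50)*h = √(64/(-18) - 50)*72 = √(64*(-1/18) - 50)*72 = √(-32/9 - 50)*72 = √(-482/9)*72 = (I*√482/3)*72 = 24*I*√482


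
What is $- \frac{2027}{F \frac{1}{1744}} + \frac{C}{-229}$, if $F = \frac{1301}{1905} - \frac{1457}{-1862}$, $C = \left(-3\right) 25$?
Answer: $- \frac{2871509843157195}{1190352763} \approx -2.4123 \cdot 10^{6}$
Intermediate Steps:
$C = -75$
$F = \frac{5198047}{3547110}$ ($F = 1301 \cdot \frac{1}{1905} - - \frac{1457}{1862} = \frac{1301}{1905} + \frac{1457}{1862} = \frac{5198047}{3547110} \approx 1.4654$)
$- \frac{2027}{F \frac{1}{1744}} + \frac{C}{-229} = - \frac{2027}{\frac{5198047}{3547110} \cdot \frac{1}{1744}} - \frac{75}{-229} = - \frac{2027}{\frac{5198047}{3547110} \cdot \frac{1}{1744}} - - \frac{75}{229} = - \frac{2027}{\frac{5198047}{6186159840}} + \frac{75}{229} = \left(-2027\right) \frac{6186159840}{5198047} + \frac{75}{229} = - \frac{12539345995680}{5198047} + \frac{75}{229} = - \frac{2871509843157195}{1190352763}$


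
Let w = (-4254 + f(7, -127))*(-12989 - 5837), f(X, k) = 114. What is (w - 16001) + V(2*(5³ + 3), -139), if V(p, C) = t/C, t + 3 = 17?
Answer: 10831385807/139 ≈ 7.7924e+7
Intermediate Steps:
t = 14 (t = -3 + 17 = 14)
w = 77939640 (w = (-4254 + 114)*(-12989 - 5837) = -4140*(-18826) = 77939640)
V(p, C) = 14/C
(w - 16001) + V(2*(5³ + 3), -139) = (77939640 - 16001) + 14/(-139) = 77923639 + 14*(-1/139) = 77923639 - 14/139 = 10831385807/139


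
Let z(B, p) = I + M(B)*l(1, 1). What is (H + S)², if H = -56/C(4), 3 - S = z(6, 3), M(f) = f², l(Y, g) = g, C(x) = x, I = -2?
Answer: 2025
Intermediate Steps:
z(B, p) = -2 + B² (z(B, p) = -2 + B²*1 = -2 + B²)
S = -31 (S = 3 - (-2 + 6²) = 3 - (-2 + 36) = 3 - 1*34 = 3 - 34 = -31)
H = -14 (H = -56/4 = -56*¼ = -14)
(H + S)² = (-14 - 31)² = (-45)² = 2025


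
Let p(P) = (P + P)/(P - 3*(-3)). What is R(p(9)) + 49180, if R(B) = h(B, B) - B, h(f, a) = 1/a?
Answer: 49180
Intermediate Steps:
p(P) = 2*P/(9 + P) (p(P) = (2*P)/(P + 9) = (2*P)/(9 + P) = 2*P/(9 + P))
R(B) = 1/B - B
R(p(9)) + 49180 = (1/(2*9/(9 + 9)) - 2*9/(9 + 9)) + 49180 = (1/(2*9/18) - 2*9/18) + 49180 = (1/(2*9*(1/18)) - 2*9/18) + 49180 = (1/1 - 1*1) + 49180 = (1 - 1) + 49180 = 0 + 49180 = 49180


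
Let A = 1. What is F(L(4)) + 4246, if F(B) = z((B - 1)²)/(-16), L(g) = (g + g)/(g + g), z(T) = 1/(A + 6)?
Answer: 475551/112 ≈ 4246.0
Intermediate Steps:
z(T) = ⅐ (z(T) = 1/(1 + 6) = 1/7 = ⅐)
L(g) = 1 (L(g) = (2*g)/((2*g)) = (2*g)*(1/(2*g)) = 1)
F(B) = -1/112 (F(B) = (⅐)/(-16) = (⅐)*(-1/16) = -1/112)
F(L(4)) + 4246 = -1/112 + 4246 = 475551/112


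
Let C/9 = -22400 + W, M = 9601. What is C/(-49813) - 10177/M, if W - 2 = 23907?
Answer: -637338082/478254613 ≈ -1.3326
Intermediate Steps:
W = 23909 (W = 2 + 23907 = 23909)
C = 13581 (C = 9*(-22400 + 23909) = 9*1509 = 13581)
C/(-49813) - 10177/M = 13581/(-49813) - 10177/9601 = 13581*(-1/49813) - 10177*1/9601 = -13581/49813 - 10177/9601 = -637338082/478254613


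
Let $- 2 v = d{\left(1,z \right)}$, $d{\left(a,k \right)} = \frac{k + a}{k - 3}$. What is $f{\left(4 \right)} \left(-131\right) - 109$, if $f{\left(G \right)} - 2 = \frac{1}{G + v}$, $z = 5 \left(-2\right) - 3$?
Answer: $- \frac{11807}{29} \approx -407.14$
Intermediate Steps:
$z = -13$ ($z = -10 - 3 = -13$)
$d{\left(a,k \right)} = \frac{a + k}{-3 + k}$
$v = - \frac{3}{8}$ ($v = - \frac{\frac{1}{-3 - 13} \left(1 - 13\right)}{2} = - \frac{\frac{1}{-16} \left(-12\right)}{2} = - \frac{\left(- \frac{1}{16}\right) \left(-12\right)}{2} = \left(- \frac{1}{2}\right) \frac{3}{4} = - \frac{3}{8} \approx -0.375$)
$f{\left(G \right)} = 2 + \frac{1}{- \frac{3}{8} + G}$ ($f{\left(G \right)} = 2 + \frac{1}{G - \frac{3}{8}} = 2 + \frac{1}{- \frac{3}{8} + G}$)
$f{\left(4 \right)} \left(-131\right) - 109 = \frac{2 \left(1 + 8 \cdot 4\right)}{-3 + 8 \cdot 4} \left(-131\right) - 109 = \frac{2 \left(1 + 32\right)}{-3 + 32} \left(-131\right) - 109 = 2 \cdot \frac{1}{29} \cdot 33 \left(-131\right) - 109 = \frac{66}{29} \left(-131\right) - 109 = - \frac{8646}{29} - 109 = - \frac{11807}{29}$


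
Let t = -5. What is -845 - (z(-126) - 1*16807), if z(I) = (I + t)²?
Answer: -1199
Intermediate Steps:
z(I) = (-5 + I)² (z(I) = (I - 5)² = (-5 + I)²)
-845 - (z(-126) - 1*16807) = -845 - ((-5 - 126)² - 1*16807) = -845 - ((-131)² - 16807) = -845 - (17161 - 16807) = -845 - 1*354 = -845 - 354 = -1199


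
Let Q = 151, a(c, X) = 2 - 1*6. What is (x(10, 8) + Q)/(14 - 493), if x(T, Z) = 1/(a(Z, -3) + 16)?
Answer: -1813/5748 ≈ -0.31541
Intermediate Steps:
a(c, X) = -4 (a(c, X) = 2 - 6 = -4)
x(T, Z) = 1/12 (x(T, Z) = 1/(-4 + 16) = 1/12)
(x(10, 8) + Q)/(14 - 493) = (1/12 + 151)/(14 - 493) = (1813/12)/(-479) = (1813/12)*(-1/479) = -1813/5748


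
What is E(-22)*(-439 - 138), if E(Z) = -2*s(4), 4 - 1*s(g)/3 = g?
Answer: 0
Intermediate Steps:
s(g) = 12 - 3*g
E(Z) = 0 (E(Z) = -2*(12 - 3*4) = -2*(12 - 12) = -2*0 = 0)
E(-22)*(-439 - 138) = 0*(-439 - 138) = 0*(-577) = 0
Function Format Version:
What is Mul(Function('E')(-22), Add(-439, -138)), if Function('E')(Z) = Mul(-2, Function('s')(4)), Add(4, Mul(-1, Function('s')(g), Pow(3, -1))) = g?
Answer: 0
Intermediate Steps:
Function('s')(g) = Add(12, Mul(-3, g))
Function('E')(Z) = 0 (Function('E')(Z) = Mul(-2, Add(12, Mul(-3, 4))) = Mul(-2, Add(12, -12)) = Mul(-2, 0) = 0)
Mul(Function('E')(-22), Add(-439, -138)) = Mul(0, Add(-439, -138)) = Mul(0, -577) = 0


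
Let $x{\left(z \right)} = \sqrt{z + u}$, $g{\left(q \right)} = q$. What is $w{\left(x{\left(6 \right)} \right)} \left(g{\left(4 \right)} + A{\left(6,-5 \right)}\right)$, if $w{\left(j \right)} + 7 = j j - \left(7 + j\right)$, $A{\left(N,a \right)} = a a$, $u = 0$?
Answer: $-232 - 29 \sqrt{6} \approx -303.04$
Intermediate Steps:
$A{\left(N,a \right)} = a^{2}$
$x{\left(z \right)} = \sqrt{z}$ ($x{\left(z \right)} = \sqrt{z + 0} = \sqrt{z}$)
$w{\left(j \right)} = -14 + j^{2} - j$ ($w{\left(j \right)} = -7 - \left(7 + j - j j\right) = -7 - \left(7 + j - j^{2}\right) = -14 + j^{2} - j$)
$w{\left(x{\left(6 \right)} \right)} \left(g{\left(4 \right)} + A{\left(6,-5 \right)}\right) = \left(-14 + \left(\sqrt{6}\right)^{2} - \sqrt{6}\right) \left(4 + \left(-5\right)^{2}\right) = \left(-14 + 6 - \sqrt{6}\right) \left(4 + 25\right) = \left(-8 - \sqrt{6}\right) 29 = -232 - 29 \sqrt{6}$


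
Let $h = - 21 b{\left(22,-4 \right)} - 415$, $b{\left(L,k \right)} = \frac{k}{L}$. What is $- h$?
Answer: $\frac{4523}{11} \approx 411.18$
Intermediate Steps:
$h = - \frac{4523}{11}$ ($h = - 21 \left(- \frac{4}{22}\right) - 415 = - 21 \left(\left(-4\right) \frac{1}{22}\right) - 415 = \left(-21\right) \left(- \frac{2}{11}\right) - 415 = \frac{42}{11} - 415 = - \frac{4523}{11} \approx -411.18$)
$- h = \left(-1\right) \left(- \frac{4523}{11}\right) = \frac{4523}{11}$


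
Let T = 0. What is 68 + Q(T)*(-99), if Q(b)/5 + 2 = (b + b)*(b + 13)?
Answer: 1058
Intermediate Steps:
Q(b) = -10 + 10*b*(13 + b) (Q(b) = -10 + 5*((b + b)*(b + 13)) = -10 + 5*((2*b)*(13 + b)) = -10 + 5*(2*b*(13 + b)) = -10 + 10*b*(13 + b))
68 + Q(T)*(-99) = 68 + (-10 + 10*0² + 130*0)*(-99) = 68 + (-10 + 10*0 + 0)*(-99) = 68 + (-10 + 0 + 0)*(-99) = 68 - 10*(-99) = 68 + 990 = 1058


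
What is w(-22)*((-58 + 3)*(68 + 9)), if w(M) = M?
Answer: 93170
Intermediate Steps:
w(-22)*((-58 + 3)*(68 + 9)) = -22*(-58 + 3)*(68 + 9) = -(-1210)*77 = -22*(-4235) = 93170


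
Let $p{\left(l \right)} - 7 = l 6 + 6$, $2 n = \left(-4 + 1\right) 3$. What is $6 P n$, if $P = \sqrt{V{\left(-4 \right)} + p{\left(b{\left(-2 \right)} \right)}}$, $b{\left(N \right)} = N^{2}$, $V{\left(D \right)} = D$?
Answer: $- 27 \sqrt{33} \approx -155.1$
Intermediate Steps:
$n = - \frac{9}{2}$ ($n = \frac{\left(-4 + 1\right) 3}{2} = \frac{\left(-3\right) 3}{2} = \frac{1}{2} \left(-9\right) = - \frac{9}{2} \approx -4.5$)
$p{\left(l \right)} = 13 + 6 l$ ($p{\left(l \right)} = 7 + \left(l 6 + 6\right) = 7 + \left(6 l + 6\right) = 7 + \left(6 + 6 l\right) = 13 + 6 l$)
$P = \sqrt{33}$ ($P = \sqrt{-4 + \left(13 + 6 \left(-2\right)^{2}\right)} = \sqrt{-4 + \left(13 + 6 \cdot 4\right)} = \sqrt{-4 + \left(13 + 24\right)} = \sqrt{-4 + 37} = \sqrt{33} \approx 5.7446$)
$6 P n = 6 \sqrt{33} \left(- \frac{9}{2}\right) = - 27 \sqrt{33}$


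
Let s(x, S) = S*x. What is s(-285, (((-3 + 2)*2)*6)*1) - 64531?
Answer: -61111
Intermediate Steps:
s(-285, (((-3 + 2)*2)*6)*1) - 64531 = ((((-3 + 2)*2)*6)*1)*(-285) - 64531 = ((-1*2*6)*1)*(-285) - 64531 = (-2*6*1)*(-285) - 64531 = -12*1*(-285) - 64531 = -12*(-285) - 64531 = 3420 - 64531 = -61111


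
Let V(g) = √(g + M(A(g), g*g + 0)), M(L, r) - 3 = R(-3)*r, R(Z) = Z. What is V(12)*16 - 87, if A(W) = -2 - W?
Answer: -87 + 16*I*√417 ≈ -87.0 + 326.73*I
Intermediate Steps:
M(L, r) = 3 - 3*r
V(g) = √(3 + g - 3*g²) (V(g) = √(g + (3 - 3*(g*g + 0))) = √(g + (3 - 3*(g² + 0))) = √(g + (3 - 3*g²)) = √(3 + g - 3*g²))
V(12)*16 - 87 = √(3 + 12 - 3*12²)*16 - 87 = √(3 + 12 - 3*144)*16 - 87 = √(3 + 12 - 432)*16 - 87 = √(-417)*16 - 87 = (I*√417)*16 - 87 = 16*I*√417 - 87 = -87 + 16*I*√417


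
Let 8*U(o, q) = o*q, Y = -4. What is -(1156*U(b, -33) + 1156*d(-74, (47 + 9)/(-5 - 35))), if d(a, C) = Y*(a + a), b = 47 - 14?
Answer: -1053983/2 ≈ -5.2699e+5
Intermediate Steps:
b = 33
U(o, q) = o*q/8 (U(o, q) = (o*q)/8 = o*q/8)
d(a, C) = -8*a (d(a, C) = -4*(a + a) = -8*a)
-(1156*U(b, -33) + 1156*d(-74, (47 + 9)/(-5 - 35))) = -1156/(1/(-8*(-74) + (1/8)*33*(-33))) = -1156/(1/(592 - 1089/8)) = -1156/(1/(3647/8)) = -1156/8/3647 = -1156*3647/8 = -1053983/2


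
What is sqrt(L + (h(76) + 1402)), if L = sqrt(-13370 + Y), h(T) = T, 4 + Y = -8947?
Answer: sqrt(1478 + I*sqrt(22321)) ≈ 38.494 + 1.9406*I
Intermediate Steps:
Y = -8951 (Y = -4 - 8947 = -8951)
L = I*sqrt(22321) (L = sqrt(-13370 - 8951) = sqrt(-22321) = I*sqrt(22321) ≈ 149.4*I)
sqrt(L + (h(76) + 1402)) = sqrt(I*sqrt(22321) + (76 + 1402)) = sqrt(I*sqrt(22321) + 1478) = sqrt(1478 + I*sqrt(22321))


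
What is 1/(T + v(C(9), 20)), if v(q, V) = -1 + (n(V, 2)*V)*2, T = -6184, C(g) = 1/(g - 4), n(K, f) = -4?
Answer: -1/6345 ≈ -0.00015760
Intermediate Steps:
C(g) = 1/(-4 + g)
v(q, V) = -1 - 8*V (v(q, V) = -1 - 4*V*2 = -1 - 8*V)
1/(T + v(C(9), 20)) = 1/(-6184 + (-1 - 8*20)) = 1/(-6184 + (-1 - 160)) = 1/(-6184 - 161) = 1/(-6345) = -1/6345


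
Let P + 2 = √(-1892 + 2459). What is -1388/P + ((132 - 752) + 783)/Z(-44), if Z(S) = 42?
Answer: -24823/23646 - 12492*√7/563 ≈ -59.754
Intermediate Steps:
P = -2 + 9*√7 (P = -2 + √(-1892 + 2459) = -2 + √567 = -2 + 9*√7 ≈ 21.812)
-1388/P + ((132 - 752) + 783)/Z(-44) = -1388/(-2 + 9*√7) + ((132 - 752) + 783)/42 = -1388/(-2 + 9*√7) + (-620 + 783)*(1/42) = -1388/(-2 + 9*√7) + 163*(1/42) = -1388/(-2 + 9*√7) + 163/42 = 163/42 - 1388/(-2 + 9*√7)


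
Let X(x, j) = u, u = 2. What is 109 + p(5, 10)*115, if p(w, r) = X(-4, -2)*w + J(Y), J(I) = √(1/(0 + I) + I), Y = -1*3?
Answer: 1259 + 115*I*√30/3 ≈ 1259.0 + 209.96*I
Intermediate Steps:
X(x, j) = 2
Y = -3
J(I) = √(I + 1/I) (J(I) = √(1/I + I) = √(I + 1/I))
p(w, r) = 2*w + I*√30/3 (p(w, r) = 2*w + √(-3 + 1/(-3)) = 2*w + √(-3 - ⅓) = 2*w + √(-10/3) = 2*w + I*√30/3)
109 + p(5, 10)*115 = 109 + (2*5 + I*√30/3)*115 = 109 + (10 + I*√30/3)*115 = 109 + (1150 + 115*I*√30/3) = 1259 + 115*I*√30/3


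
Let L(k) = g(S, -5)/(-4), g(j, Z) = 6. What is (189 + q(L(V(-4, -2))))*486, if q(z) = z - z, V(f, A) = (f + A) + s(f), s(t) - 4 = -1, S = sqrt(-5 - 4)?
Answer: 91854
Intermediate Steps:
S = 3*I (S = sqrt(-9) = 3*I ≈ 3.0*I)
s(t) = 3 (s(t) = 4 - 1 = 3)
V(f, A) = 3 + A + f (V(f, A) = (f + A) + 3 = (A + f) + 3 = 3 + A + f)
L(k) = -3/2 (L(k) = 6/(-4) = 6*(-1/4) = -3/2)
q(z) = 0
(189 + q(L(V(-4, -2))))*486 = (189 + 0)*486 = 189*486 = 91854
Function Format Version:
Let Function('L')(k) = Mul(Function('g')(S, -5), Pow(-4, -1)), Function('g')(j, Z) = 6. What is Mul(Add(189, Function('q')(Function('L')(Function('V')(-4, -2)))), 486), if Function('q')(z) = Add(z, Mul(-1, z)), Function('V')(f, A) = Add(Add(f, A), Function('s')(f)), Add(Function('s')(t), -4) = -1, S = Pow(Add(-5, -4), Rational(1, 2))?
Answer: 91854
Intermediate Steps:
S = Mul(3, I) (S = Pow(-9, Rational(1, 2)) = Mul(3, I) ≈ Mul(3.0000, I))
Function('s')(t) = 3 (Function('s')(t) = Add(4, -1) = 3)
Function('V')(f, A) = Add(3, A, f) (Function('V')(f, A) = Add(Add(f, A), 3) = Add(Add(A, f), 3) = Add(3, A, f))
Function('L')(k) = Rational(-3, 2) (Function('L')(k) = Mul(6, Pow(-4, -1)) = Mul(6, Rational(-1, 4)) = Rational(-3, 2))
Function('q')(z) = 0
Mul(Add(189, Function('q')(Function('L')(Function('V')(-4, -2)))), 486) = Mul(Add(189, 0), 486) = Mul(189, 486) = 91854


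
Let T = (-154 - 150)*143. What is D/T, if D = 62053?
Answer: -62053/43472 ≈ -1.4274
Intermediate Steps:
T = -43472 (T = -304*143 = -43472)
D/T = 62053/(-43472) = 62053*(-1/43472) = -62053/43472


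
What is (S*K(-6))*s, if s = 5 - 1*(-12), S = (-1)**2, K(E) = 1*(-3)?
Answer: -51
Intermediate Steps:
K(E) = -3
S = 1
s = 17 (s = 5 + 12 = 17)
(S*K(-6))*s = (1*(-3))*17 = -3*17 = -51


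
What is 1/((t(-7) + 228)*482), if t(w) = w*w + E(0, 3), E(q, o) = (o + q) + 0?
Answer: 1/134960 ≈ 7.4096e-6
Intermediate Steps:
E(q, o) = o + q
t(w) = 3 + w² (t(w) = w*w + (3 + 0) = w² + 3 = 3 + w²)
1/((t(-7) + 228)*482) = 1/(((3 + (-7)²) + 228)*482) = (1/482)/((3 + 49) + 228) = (1/482)/(52 + 228) = (1/482)/280 = (1/280)*(1/482) = 1/134960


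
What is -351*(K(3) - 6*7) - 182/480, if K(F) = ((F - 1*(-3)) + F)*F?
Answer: 1263509/240 ≈ 5264.6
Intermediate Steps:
K(F) = F*(3 + 2*F) (K(F) = ((F + 3) + F)*F = ((3 + F) + F)*F = (3 + 2*F)*F = F*(3 + 2*F))
-351*(K(3) - 6*7) - 182/480 = -351*(3*(3 + 2*3) - 6*7) - 182/480 = -351*(3*(3 + 6) - 42) - 182*1/480 = -351*(3*9 - 42) - 91/240 = -351*(27 - 42) - 91/240 = -351*(-15) - 91/240 = 5265 - 91/240 = 1263509/240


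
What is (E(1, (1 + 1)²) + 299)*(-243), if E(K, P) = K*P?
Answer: -73629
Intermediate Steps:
(E(1, (1 + 1)²) + 299)*(-243) = (1*(1 + 1)² + 299)*(-243) = (1*2² + 299)*(-243) = (1*4 + 299)*(-243) = (4 + 299)*(-243) = 303*(-243) = -73629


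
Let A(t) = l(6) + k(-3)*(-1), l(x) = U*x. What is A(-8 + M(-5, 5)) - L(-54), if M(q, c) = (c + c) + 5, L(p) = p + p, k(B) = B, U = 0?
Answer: 111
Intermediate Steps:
L(p) = 2*p
M(q, c) = 5 + 2*c (M(q, c) = 2*c + 5 = 5 + 2*c)
l(x) = 0 (l(x) = 0*x = 0)
A(t) = 3 (A(t) = 0 - 3*(-1) = 0 + 3 = 3)
A(-8 + M(-5, 5)) - L(-54) = 3 - 2*(-54) = 3 - 1*(-108) = 3 + 108 = 111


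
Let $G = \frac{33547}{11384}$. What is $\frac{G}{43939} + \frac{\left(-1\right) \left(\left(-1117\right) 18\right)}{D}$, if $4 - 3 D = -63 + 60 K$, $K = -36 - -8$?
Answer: $\frac{30171217267777}{873852153272} \approx 34.527$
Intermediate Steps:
$K = -28$ ($K = -36 + 8 = -28$)
$G = \frac{33547}{11384}$ ($G = 33547 \cdot \frac{1}{11384} = \frac{33547}{11384} \approx 2.9469$)
$D = \frac{1747}{3}$ ($D = \frac{4}{3} - \frac{-63 + 60 \left(-28\right)}{3} = \frac{4}{3} - \frac{-63 - 1680}{3} = \frac{4}{3} - -581 = \frac{4}{3} + 581 = \frac{1747}{3} \approx 582.33$)
$\frac{G}{43939} + \frac{\left(-1\right) \left(\left(-1117\right) 18\right)}{D} = \frac{33547}{11384 \cdot 43939} + \frac{\left(-1\right) \left(\left(-1117\right) 18\right)}{\frac{1747}{3}} = \frac{33547}{11384} \cdot \frac{1}{43939} + \left(-1\right) \left(-20106\right) \frac{3}{1747} = \frac{33547}{500201576} + 20106 \cdot \frac{3}{1747} = \frac{33547}{500201576} + \frac{60318}{1747} = \frac{30171217267777}{873852153272}$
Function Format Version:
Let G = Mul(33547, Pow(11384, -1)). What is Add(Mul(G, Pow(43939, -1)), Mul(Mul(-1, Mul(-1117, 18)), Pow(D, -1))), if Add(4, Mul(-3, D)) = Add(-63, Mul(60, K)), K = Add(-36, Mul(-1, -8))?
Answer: Rational(30171217267777, 873852153272) ≈ 34.527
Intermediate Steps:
K = -28 (K = Add(-36, 8) = -28)
G = Rational(33547, 11384) (G = Mul(33547, Rational(1, 11384)) = Rational(33547, 11384) ≈ 2.9469)
D = Rational(1747, 3) (D = Add(Rational(4, 3), Mul(Rational(-1, 3), Add(-63, Mul(60, -28)))) = Add(Rational(4, 3), Mul(Rational(-1, 3), Add(-63, -1680))) = Add(Rational(4, 3), Mul(Rational(-1, 3), -1743)) = Add(Rational(4, 3), 581) = Rational(1747, 3) ≈ 582.33)
Add(Mul(G, Pow(43939, -1)), Mul(Mul(-1, Mul(-1117, 18)), Pow(D, -1))) = Add(Mul(Rational(33547, 11384), Pow(43939, -1)), Mul(Mul(-1, Mul(-1117, 18)), Pow(Rational(1747, 3), -1))) = Add(Mul(Rational(33547, 11384), Rational(1, 43939)), Mul(Mul(-1, -20106), Rational(3, 1747))) = Add(Rational(33547, 500201576), Mul(20106, Rational(3, 1747))) = Add(Rational(33547, 500201576), Rational(60318, 1747)) = Rational(30171217267777, 873852153272)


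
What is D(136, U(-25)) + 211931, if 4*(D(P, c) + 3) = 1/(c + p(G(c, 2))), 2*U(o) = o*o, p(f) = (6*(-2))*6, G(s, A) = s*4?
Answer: 203874737/962 ≈ 2.1193e+5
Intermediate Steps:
G(s, A) = 4*s
p(f) = -72 (p(f) = -12*6 = -72)
U(o) = o²/2 (U(o) = (o*o)/2 = o²/2)
D(P, c) = -3 + 1/(4*(-72 + c)) (D(P, c) = -3 + 1/(4*(c - 72)) = -3 + 1/(4*(-72 + c)))
D(136, U(-25)) + 211931 = (865 - 6*(-25)²)/(4*(-72 + (½)*(-25)²)) + 211931 = (865 - 6*625)/(4*(-72 + (½)*625)) + 211931 = (865 - 12*625/2)/(4*(-72 + 625/2)) + 211931 = (865 - 3750)/(4*(481/2)) + 211931 = (¼)*(2/481)*(-2885) + 211931 = -2885/962 + 211931 = 203874737/962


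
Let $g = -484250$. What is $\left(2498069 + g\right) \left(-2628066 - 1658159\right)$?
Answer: $-8631681343275$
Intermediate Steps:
$\left(2498069 + g\right) \left(-2628066 - 1658159\right) = \left(2498069 - 484250\right) \left(-2628066 - 1658159\right) = 2013819 \left(-4286225\right) = -8631681343275$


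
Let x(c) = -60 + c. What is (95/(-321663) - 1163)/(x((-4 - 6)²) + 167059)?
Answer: -374094164/53749565637 ≈ -0.0069599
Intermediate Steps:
(95/(-321663) - 1163)/(x((-4 - 6)²) + 167059) = (95/(-321663) - 1163)/((-60 + (-4 - 6)²) + 167059) = (95*(-1/321663) - 1163)/((-60 + (-10)²) + 167059) = (-95/321663 - 1163)/((-60 + 100) + 167059) = -374094164/(321663*(40 + 167059)) = -374094164/321663/167099 = -374094164/321663*1/167099 = -374094164/53749565637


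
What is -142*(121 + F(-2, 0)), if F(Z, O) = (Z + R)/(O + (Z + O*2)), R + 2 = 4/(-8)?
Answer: -35003/2 ≈ -17502.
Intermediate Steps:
R = -5/2 (R = -2 + 4/(-8) = -2 + 4*(-1/8) = -2 - 1/2 = -5/2 ≈ -2.5000)
F(Z, O) = (-5/2 + Z)/(Z + 3*O) (F(Z, O) = (Z - 5/2)/(O + (Z + O*2)) = (-5/2 + Z)/(O + (Z + 2*O)) = (-5/2 + Z)/(Z + 3*O))
-142*(121 + F(-2, 0)) = -142*(121 + (-5/2 - 2)/(-2 + 3*0)) = -142*(121 - 9/2/(-2 + 0)) = -142*(121 - 9/2/(-2)) = -142*(121 - 1/2*(-9/2)) = -142*(121 + 9/4) = -142*493/4 = -35003/2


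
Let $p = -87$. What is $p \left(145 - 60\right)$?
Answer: $-7395$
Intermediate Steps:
$p \left(145 - 60\right) = - 87 \left(145 - 60\right) = \left(-87\right) 85 = -7395$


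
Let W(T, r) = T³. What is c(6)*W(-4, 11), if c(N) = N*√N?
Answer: -384*√6 ≈ -940.60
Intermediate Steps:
c(N) = N^(3/2)
c(6)*W(-4, 11) = 6^(3/2)*(-4)³ = (6*√6)*(-64) = -384*√6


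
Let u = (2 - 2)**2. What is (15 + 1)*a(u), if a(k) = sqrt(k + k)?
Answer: 0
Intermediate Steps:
u = 0 (u = 0**2 = 0)
a(k) = sqrt(2)*sqrt(k) (a(k) = sqrt(2*k) = sqrt(2)*sqrt(k))
(15 + 1)*a(u) = (15 + 1)*(sqrt(2)*sqrt(0)) = 16*(sqrt(2)*0) = 16*0 = 0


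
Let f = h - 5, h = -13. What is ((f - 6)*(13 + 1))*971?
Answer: -326256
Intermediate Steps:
f = -18 (f = -13 - 5 = -18)
((f - 6)*(13 + 1))*971 = ((-18 - 6)*(13 + 1))*971 = -24*14*971 = -336*971 = -326256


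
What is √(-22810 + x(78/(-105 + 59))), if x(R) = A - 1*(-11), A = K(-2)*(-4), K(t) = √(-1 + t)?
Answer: √(-22799 - 4*I*√3) ≈ 0.023 - 150.99*I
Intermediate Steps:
A = -4*I*√3 (A = √(-1 - 2)*(-4) = √(-3)*(-4) = (I*√3)*(-4) = -4*I*√3 ≈ -6.9282*I)
x(R) = 11 - 4*I*√3 (x(R) = -4*I*√3 - 1*(-11) = -4*I*√3 + 11 = 11 - 4*I*√3)
√(-22810 + x(78/(-105 + 59))) = √(-22810 + (11 - 4*I*√3)) = √(-22799 - 4*I*√3)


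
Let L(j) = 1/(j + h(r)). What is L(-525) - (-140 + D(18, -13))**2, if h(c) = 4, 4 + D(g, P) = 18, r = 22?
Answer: -8271397/521 ≈ -15876.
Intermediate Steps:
D(g, P) = 14 (D(g, P) = -4 + 18 = 14)
L(j) = 1/(4 + j) (L(j) = 1/(j + 4) = 1/(4 + j))
L(-525) - (-140 + D(18, -13))**2 = 1/(4 - 525) - (-140 + 14)**2 = 1/(-521) - 1*(-126)**2 = -1/521 - 1*15876 = -1/521 - 15876 = -8271397/521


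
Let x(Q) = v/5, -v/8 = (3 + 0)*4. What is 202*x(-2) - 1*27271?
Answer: -155747/5 ≈ -31149.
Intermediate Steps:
v = -96 (v = -8*(3 + 0)*4 = -24*4 = -8*12 = -96)
x(Q) = -96/5
202*x(-2) - 1*27271 = 202*(-96/5) - 1*27271 = -19392/5 - 27271 = -155747/5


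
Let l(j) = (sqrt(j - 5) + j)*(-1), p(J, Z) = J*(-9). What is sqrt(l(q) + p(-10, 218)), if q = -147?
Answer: sqrt(237 - 2*I*sqrt(38)) ≈ 15.4 - 0.40029*I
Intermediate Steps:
p(J, Z) = -9*J
l(j) = -j - sqrt(-5 + j) (l(j) = (sqrt(-5 + j) + j)*(-1) = (j + sqrt(-5 + j))*(-1) = -j - sqrt(-5 + j))
sqrt(l(q) + p(-10, 218)) = sqrt((-1*(-147) - sqrt(-5 - 147)) - 9*(-10)) = sqrt((147 - sqrt(-152)) + 90) = sqrt((147 - 2*I*sqrt(38)) + 90) = sqrt(237 - 2*I*sqrt(38))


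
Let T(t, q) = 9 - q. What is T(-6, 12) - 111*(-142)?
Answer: 15759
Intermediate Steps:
T(-6, 12) - 111*(-142) = (9 - 1*12) - 111*(-142) = (9 - 12) + 15762 = -3 + 15762 = 15759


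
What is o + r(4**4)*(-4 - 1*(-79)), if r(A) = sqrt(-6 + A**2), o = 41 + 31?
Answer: 72 + 75*sqrt(65530) ≈ 19271.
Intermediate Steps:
o = 72
o + r(4**4)*(-4 - 1*(-79)) = 72 + sqrt(-6 + (4**4)**2)*(-4 - 1*(-79)) = 72 + sqrt(-6 + 256**2)*(-4 + 79) = 72 + sqrt(-6 + 65536)*75 = 72 + sqrt(65530)*75 = 72 + 75*sqrt(65530)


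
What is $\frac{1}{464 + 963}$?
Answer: $\frac{1}{1427} \approx 0.00070077$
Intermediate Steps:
$\frac{1}{464 + 963} = \frac{1}{1427}$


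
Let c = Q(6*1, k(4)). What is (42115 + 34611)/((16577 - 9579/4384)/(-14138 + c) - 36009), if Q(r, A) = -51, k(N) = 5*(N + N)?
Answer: -4772708298176/2239997241173 ≈ -2.1307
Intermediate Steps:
k(N) = 10*N (k(N) = 5*(2*N) = 10*N)
c = -51
(42115 + 34611)/((16577 - 9579/4384)/(-14138 + c) - 36009) = (42115 + 34611)/((16577 - 9579/4384)/(-14138 - 51) - 36009) = 76726/((16577 - 9579*1/4384)/(-14189) - 36009) = 76726/((16577 - 9579/4384)*(-1/14189) - 36009) = 76726/((72663989/4384)*(-1/14189) - 36009) = 76726/(-72663989/62204576 - 36009) = 76726/(-2239997241173/62204576) = 76726*(-62204576/2239997241173) = -4772708298176/2239997241173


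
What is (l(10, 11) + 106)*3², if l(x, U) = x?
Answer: 1044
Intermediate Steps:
(l(10, 11) + 106)*3² = (10 + 106)*3² = 116*9 = 1044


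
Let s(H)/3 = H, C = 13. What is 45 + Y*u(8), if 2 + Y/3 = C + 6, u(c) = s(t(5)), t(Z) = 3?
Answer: 504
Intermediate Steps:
s(H) = 3*H
u(c) = 9 (u(c) = 3*3 = 9)
Y = 51 (Y = -6 + 3*(13 + 6) = -6 + 3*19 = -6 + 57 = 51)
45 + Y*u(8) = 45 + 51*9 = 45 + 459 = 504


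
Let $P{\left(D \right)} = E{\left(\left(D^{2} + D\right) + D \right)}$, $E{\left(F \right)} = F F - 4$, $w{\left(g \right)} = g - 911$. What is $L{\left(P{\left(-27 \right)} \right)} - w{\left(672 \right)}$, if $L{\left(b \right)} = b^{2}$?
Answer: $207590495880$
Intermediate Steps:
$w{\left(g \right)} = -911 + g$ ($w{\left(g \right)} = g - 911 = -911 + g$)
$E{\left(F \right)} = -4 + F^{2}$ ($E{\left(F \right)} = F^{2} - 4 = -4 + F^{2}$)
$P{\left(D \right)} = -4 + \left(D^{2} + 2 D\right)^{2}$ ($P{\left(D \right)} = -4 + \left(\left(D^{2} + D\right) + D\right)^{2} = -4 + \left(\left(D + D^{2}\right) + D\right)^{2} = -4 + \left(D^{2} + 2 D\right)^{2}$)
$L{\left(P{\left(-27 \right)} \right)} - w{\left(672 \right)} = \left(-4 + \left(-27\right)^{2} \left(2 - 27\right)^{2}\right)^{2} - \left(-911 + 672\right) = \left(-4 + 729 \left(-25\right)^{2}\right)^{2} - -239 = \left(-4 + 729 \cdot 625\right)^{2} + 239 = \left(-4 + 455625\right)^{2} + 239 = 455621^{2} + 239 = 207590495641 + 239 = 207590495880$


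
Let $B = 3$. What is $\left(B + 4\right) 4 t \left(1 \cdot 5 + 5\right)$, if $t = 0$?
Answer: $0$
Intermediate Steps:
$\left(B + 4\right) 4 t \left(1 \cdot 5 + 5\right) = \left(3 + 4\right) 4 \cdot 0 \left(1 \cdot 5 + 5\right) = 7 \cdot 4 \cdot 0 \left(5 + 5\right) = 28 \cdot 0 \cdot 10 = 0 \cdot 10 = 0$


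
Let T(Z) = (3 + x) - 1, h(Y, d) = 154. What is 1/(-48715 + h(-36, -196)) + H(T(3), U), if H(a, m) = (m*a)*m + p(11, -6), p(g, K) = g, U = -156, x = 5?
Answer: 8272997642/48561 ≈ 1.7036e+5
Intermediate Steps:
T(Z) = 7 (T(Z) = (3 + 5) - 1 = 8 - 1 = 7)
H(a, m) = 11 + a*m² (H(a, m) = (m*a)*m + 11 = (a*m)*m + 11 = a*m² + 11 = 11 + a*m²)
1/(-48715 + h(-36, -196)) + H(T(3), U) = 1/(-48715 + 154) + (11 + 7*(-156)²) = 1/(-48561) + (11 + 7*24336) = -1/48561 + (11 + 170352) = -1/48561 + 170363 = 8272997642/48561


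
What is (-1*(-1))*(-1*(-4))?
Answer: 4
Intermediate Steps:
(-1*(-1))*(-1*(-4)) = 1*4 = 4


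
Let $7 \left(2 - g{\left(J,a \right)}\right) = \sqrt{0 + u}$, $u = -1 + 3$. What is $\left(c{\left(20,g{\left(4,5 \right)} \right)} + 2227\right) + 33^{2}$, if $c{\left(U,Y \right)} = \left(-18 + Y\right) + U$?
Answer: $3320 - \frac{\sqrt{2}}{7} \approx 3319.8$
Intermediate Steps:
$u = 2$
$g{\left(J,a \right)} = 2 - \frac{\sqrt{2}}{7}$ ($g{\left(J,a \right)} = 2 - \frac{\sqrt{0 + 2}}{7} = 2 - \frac{\sqrt{2}}{7}$)
$c{\left(U,Y \right)} = -18 + U + Y$
$\left(c{\left(20,g{\left(4,5 \right)} \right)} + 2227\right) + 33^{2} = \left(\left(-18 + 20 + \left(2 - \frac{\sqrt{2}}{7}\right)\right) + 2227\right) + 33^{2} = \left(\left(4 - \frac{\sqrt{2}}{7}\right) + 2227\right) + 1089 = \left(2231 - \frac{\sqrt{2}}{7}\right) + 1089 = 3320 - \frac{\sqrt{2}}{7}$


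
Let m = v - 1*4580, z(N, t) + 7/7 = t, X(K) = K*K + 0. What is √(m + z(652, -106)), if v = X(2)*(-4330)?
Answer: I*√22007 ≈ 148.35*I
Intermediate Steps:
X(K) = K² (X(K) = K² + 0 = K²)
z(N, t) = -1 + t
v = -17320 (v = 2²*(-4330) = 4*(-4330) = -17320)
m = -21900 (m = -17320 - 1*4580 = -17320 - 4580 = -21900)
√(m + z(652, -106)) = √(-21900 + (-1 - 106)) = √(-21900 - 107) = √(-22007) = I*√22007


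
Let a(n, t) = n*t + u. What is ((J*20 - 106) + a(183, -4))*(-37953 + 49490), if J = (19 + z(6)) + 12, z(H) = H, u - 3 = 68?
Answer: -311499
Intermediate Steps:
u = 71 (u = 3 + 68 = 71)
a(n, t) = 71 + n*t (a(n, t) = n*t + 71 = 71 + n*t)
J = 37 (J = (19 + 6) + 12 = 25 + 12 = 37)
((J*20 - 106) + a(183, -4))*(-37953 + 49490) = ((37*20 - 106) + (71 + 183*(-4)))*(-37953 + 49490) = ((740 - 106) + (71 - 732))*11537 = (634 - 661)*11537 = -27*11537 = -311499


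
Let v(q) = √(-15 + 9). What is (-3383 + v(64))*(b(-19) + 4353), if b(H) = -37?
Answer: -14601028 + 4316*I*√6 ≈ -1.4601e+7 + 10572.0*I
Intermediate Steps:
v(q) = I*√6 (v(q) = √(-6) = I*√6)
(-3383 + v(64))*(b(-19) + 4353) = (-3383 + I*√6)*(-37 + 4353) = (-3383 + I*√6)*4316 = -14601028 + 4316*I*√6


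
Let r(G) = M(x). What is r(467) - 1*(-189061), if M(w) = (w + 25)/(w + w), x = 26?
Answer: 9831223/52 ≈ 1.8906e+5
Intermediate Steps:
M(w) = (25 + w)/(2*w) (M(w) = (25 + w)/((2*w)) = (25 + w)*(1/(2*w)) = (25 + w)/(2*w))
r(G) = 51/52 (r(G) = (1/2)*(25 + 26)/26 = (1/2)*(1/26)*51 = 51/52)
r(467) - 1*(-189061) = 51/52 - 1*(-189061) = 51/52 + 189061 = 9831223/52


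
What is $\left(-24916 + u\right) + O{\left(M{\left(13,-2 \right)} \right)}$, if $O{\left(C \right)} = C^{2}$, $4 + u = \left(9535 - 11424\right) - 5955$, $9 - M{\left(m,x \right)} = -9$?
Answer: $-32440$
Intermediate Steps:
$M{\left(m,x \right)} = 18$ ($M{\left(m,x \right)} = 9 - -9 = 9 + 9 = 18$)
$u = -7848$ ($u = -4 + \left(\left(9535 - 11424\right) - 5955\right) = -4 - 7844 = -7848$)
$\left(-24916 + u\right) + O{\left(M{\left(13,-2 \right)} \right)} = \left(-24916 - 7848\right) + 18^{2} = -32764 + 324 = -32440$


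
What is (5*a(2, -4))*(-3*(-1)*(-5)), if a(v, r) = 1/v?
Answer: -75/2 ≈ -37.500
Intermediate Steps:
(5*a(2, -4))*(-3*(-1)*(-5)) = (5/2)*(-3*(-1)*(-5)) = (5*(1/2))*(3*(-5)) = (5/2)*(-15) = -75/2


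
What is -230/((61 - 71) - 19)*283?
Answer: 65090/29 ≈ 2244.5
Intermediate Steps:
-230/((61 - 71) - 19)*283 = -230/(-10 - 19)*283 = -230/(-29)*283 = -230*(-1/29)*283 = (230/29)*283 = 65090/29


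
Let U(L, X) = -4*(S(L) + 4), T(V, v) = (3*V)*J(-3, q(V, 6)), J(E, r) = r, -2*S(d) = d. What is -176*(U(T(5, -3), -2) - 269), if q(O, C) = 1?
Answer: 44880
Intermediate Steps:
S(d) = -d/2
T(V, v) = 3*V (T(V, v) = (3*V)*1 = 3*V)
U(L, X) = -16 + 2*L (U(L, X) = -4*(-L/2 + 4) = -4*(4 - L/2) = -(16 - 2*L) = -16 + 2*L)
-176*(U(T(5, -3), -2) - 269) = -176*((-16 + 2*(3*5)) - 269) = -176*((-16 + 2*15) - 269) = -176*((-16 + 30) - 269) = -176*(14 - 269) = -176*(-255) = 44880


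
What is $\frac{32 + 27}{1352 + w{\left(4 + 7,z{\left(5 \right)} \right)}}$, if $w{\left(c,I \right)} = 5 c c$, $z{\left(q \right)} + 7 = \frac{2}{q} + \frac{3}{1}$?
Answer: $\frac{59}{1957} \approx 0.030148$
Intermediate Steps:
$z{\left(q \right)} = -4 + \frac{2}{q}$ ($z{\left(q \right)} = -7 + \left(\frac{2}{q} + \frac{3}{1}\right) = -7 + \left(\frac{2}{q} + 3 \cdot 1\right) = -7 + \left(\frac{2}{q} + 3\right) = -7 + \left(3 + \frac{2}{q}\right) = -4 + \frac{2}{q}$)
$w{\left(c,I \right)} = 5 c^{2}$
$\frac{32 + 27}{1352 + w{\left(4 + 7,z{\left(5 \right)} \right)}} = \frac{32 + 27}{1352 + 5 \left(4 + 7\right)^{2}} = \frac{1}{1352 + 5 \cdot 11^{2}} \cdot 59 = \frac{1}{1352 + 5 \cdot 121} \cdot 59 = \frac{1}{1352 + 605} \cdot 59 = \frac{1}{1957} \cdot 59 = \frac{59}{1957}$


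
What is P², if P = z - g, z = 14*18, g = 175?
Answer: 5929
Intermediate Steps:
z = 252
P = 77 (P = 252 - 1*175 = 252 - 175 = 77)
P² = 77² = 5929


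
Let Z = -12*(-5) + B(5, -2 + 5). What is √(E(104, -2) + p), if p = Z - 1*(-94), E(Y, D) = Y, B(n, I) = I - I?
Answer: √258 ≈ 16.062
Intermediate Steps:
B(n, I) = 0
Z = 60 (Z = -12*(-5) + 0 = 60 + 0 = 60)
p = 154 (p = 60 - 1*(-94) = 60 + 94 = 154)
√(E(104, -2) + p) = √(104 + 154) = √258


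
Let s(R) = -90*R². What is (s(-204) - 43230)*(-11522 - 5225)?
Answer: 63448856490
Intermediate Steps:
(s(-204) - 43230)*(-11522 - 5225) = (-90*(-204)² - 43230)*(-11522 - 5225) = (-90*41616 - 43230)*(-16747) = (-3745440 - 43230)*(-16747) = -3788670*(-16747) = 63448856490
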